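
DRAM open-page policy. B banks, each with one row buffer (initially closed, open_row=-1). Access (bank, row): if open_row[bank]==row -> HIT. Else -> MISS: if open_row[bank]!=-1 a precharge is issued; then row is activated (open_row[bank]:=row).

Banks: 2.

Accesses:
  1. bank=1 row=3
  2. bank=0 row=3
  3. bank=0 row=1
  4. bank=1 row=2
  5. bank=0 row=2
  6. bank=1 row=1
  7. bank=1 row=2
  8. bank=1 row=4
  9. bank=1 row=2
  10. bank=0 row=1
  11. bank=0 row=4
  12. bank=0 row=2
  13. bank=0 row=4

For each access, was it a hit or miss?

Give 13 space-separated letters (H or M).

Acc 1: bank1 row3 -> MISS (open row3); precharges=0
Acc 2: bank0 row3 -> MISS (open row3); precharges=0
Acc 3: bank0 row1 -> MISS (open row1); precharges=1
Acc 4: bank1 row2 -> MISS (open row2); precharges=2
Acc 5: bank0 row2 -> MISS (open row2); precharges=3
Acc 6: bank1 row1 -> MISS (open row1); precharges=4
Acc 7: bank1 row2 -> MISS (open row2); precharges=5
Acc 8: bank1 row4 -> MISS (open row4); precharges=6
Acc 9: bank1 row2 -> MISS (open row2); precharges=7
Acc 10: bank0 row1 -> MISS (open row1); precharges=8
Acc 11: bank0 row4 -> MISS (open row4); precharges=9
Acc 12: bank0 row2 -> MISS (open row2); precharges=10
Acc 13: bank0 row4 -> MISS (open row4); precharges=11

Answer: M M M M M M M M M M M M M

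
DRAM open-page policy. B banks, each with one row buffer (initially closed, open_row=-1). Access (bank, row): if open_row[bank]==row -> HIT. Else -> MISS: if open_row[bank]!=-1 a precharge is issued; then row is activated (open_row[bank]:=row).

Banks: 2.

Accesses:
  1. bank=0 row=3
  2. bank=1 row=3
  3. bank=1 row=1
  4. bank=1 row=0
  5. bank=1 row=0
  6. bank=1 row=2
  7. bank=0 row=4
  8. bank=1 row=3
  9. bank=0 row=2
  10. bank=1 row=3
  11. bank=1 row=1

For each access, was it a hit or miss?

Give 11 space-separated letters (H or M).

Answer: M M M M H M M M M H M

Derivation:
Acc 1: bank0 row3 -> MISS (open row3); precharges=0
Acc 2: bank1 row3 -> MISS (open row3); precharges=0
Acc 3: bank1 row1 -> MISS (open row1); precharges=1
Acc 4: bank1 row0 -> MISS (open row0); precharges=2
Acc 5: bank1 row0 -> HIT
Acc 6: bank1 row2 -> MISS (open row2); precharges=3
Acc 7: bank0 row4 -> MISS (open row4); precharges=4
Acc 8: bank1 row3 -> MISS (open row3); precharges=5
Acc 9: bank0 row2 -> MISS (open row2); precharges=6
Acc 10: bank1 row3 -> HIT
Acc 11: bank1 row1 -> MISS (open row1); precharges=7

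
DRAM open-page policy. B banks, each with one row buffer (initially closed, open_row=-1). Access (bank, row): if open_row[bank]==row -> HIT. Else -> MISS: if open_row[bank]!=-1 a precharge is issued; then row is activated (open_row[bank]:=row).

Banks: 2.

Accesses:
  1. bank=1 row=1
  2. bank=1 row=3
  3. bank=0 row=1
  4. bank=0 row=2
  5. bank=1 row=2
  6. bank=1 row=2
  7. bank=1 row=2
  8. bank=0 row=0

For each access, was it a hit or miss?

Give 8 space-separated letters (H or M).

Acc 1: bank1 row1 -> MISS (open row1); precharges=0
Acc 2: bank1 row3 -> MISS (open row3); precharges=1
Acc 3: bank0 row1 -> MISS (open row1); precharges=1
Acc 4: bank0 row2 -> MISS (open row2); precharges=2
Acc 5: bank1 row2 -> MISS (open row2); precharges=3
Acc 6: bank1 row2 -> HIT
Acc 7: bank1 row2 -> HIT
Acc 8: bank0 row0 -> MISS (open row0); precharges=4

Answer: M M M M M H H M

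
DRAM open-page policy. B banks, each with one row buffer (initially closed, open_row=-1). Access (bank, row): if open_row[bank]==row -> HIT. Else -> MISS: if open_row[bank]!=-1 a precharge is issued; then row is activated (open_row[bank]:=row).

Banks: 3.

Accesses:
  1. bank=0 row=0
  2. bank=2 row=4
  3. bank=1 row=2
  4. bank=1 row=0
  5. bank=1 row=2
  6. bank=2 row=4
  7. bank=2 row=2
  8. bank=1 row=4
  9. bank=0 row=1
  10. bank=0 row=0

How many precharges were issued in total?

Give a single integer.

Acc 1: bank0 row0 -> MISS (open row0); precharges=0
Acc 2: bank2 row4 -> MISS (open row4); precharges=0
Acc 3: bank1 row2 -> MISS (open row2); precharges=0
Acc 4: bank1 row0 -> MISS (open row0); precharges=1
Acc 5: bank1 row2 -> MISS (open row2); precharges=2
Acc 6: bank2 row4 -> HIT
Acc 7: bank2 row2 -> MISS (open row2); precharges=3
Acc 8: bank1 row4 -> MISS (open row4); precharges=4
Acc 9: bank0 row1 -> MISS (open row1); precharges=5
Acc 10: bank0 row0 -> MISS (open row0); precharges=6

Answer: 6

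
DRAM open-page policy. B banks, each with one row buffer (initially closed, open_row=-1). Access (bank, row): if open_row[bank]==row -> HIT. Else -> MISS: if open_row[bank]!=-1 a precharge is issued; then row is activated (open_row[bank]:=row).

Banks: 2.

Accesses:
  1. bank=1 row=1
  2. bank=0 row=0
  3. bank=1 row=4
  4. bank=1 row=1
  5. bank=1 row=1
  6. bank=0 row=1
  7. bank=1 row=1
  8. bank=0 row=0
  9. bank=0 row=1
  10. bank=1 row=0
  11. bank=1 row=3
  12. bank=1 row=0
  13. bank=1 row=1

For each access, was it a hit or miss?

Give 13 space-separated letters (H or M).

Acc 1: bank1 row1 -> MISS (open row1); precharges=0
Acc 2: bank0 row0 -> MISS (open row0); precharges=0
Acc 3: bank1 row4 -> MISS (open row4); precharges=1
Acc 4: bank1 row1 -> MISS (open row1); precharges=2
Acc 5: bank1 row1 -> HIT
Acc 6: bank0 row1 -> MISS (open row1); precharges=3
Acc 7: bank1 row1 -> HIT
Acc 8: bank0 row0 -> MISS (open row0); precharges=4
Acc 9: bank0 row1 -> MISS (open row1); precharges=5
Acc 10: bank1 row0 -> MISS (open row0); precharges=6
Acc 11: bank1 row3 -> MISS (open row3); precharges=7
Acc 12: bank1 row0 -> MISS (open row0); precharges=8
Acc 13: bank1 row1 -> MISS (open row1); precharges=9

Answer: M M M M H M H M M M M M M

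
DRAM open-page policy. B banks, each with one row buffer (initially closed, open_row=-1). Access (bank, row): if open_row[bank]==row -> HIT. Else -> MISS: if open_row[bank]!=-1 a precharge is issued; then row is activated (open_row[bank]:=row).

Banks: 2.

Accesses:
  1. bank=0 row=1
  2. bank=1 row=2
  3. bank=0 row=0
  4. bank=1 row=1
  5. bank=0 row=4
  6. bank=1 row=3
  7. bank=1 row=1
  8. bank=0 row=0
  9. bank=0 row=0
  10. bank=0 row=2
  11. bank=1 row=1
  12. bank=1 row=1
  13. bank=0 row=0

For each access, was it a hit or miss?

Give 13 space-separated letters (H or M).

Acc 1: bank0 row1 -> MISS (open row1); precharges=0
Acc 2: bank1 row2 -> MISS (open row2); precharges=0
Acc 3: bank0 row0 -> MISS (open row0); precharges=1
Acc 4: bank1 row1 -> MISS (open row1); precharges=2
Acc 5: bank0 row4 -> MISS (open row4); precharges=3
Acc 6: bank1 row3 -> MISS (open row3); precharges=4
Acc 7: bank1 row1 -> MISS (open row1); precharges=5
Acc 8: bank0 row0 -> MISS (open row0); precharges=6
Acc 9: bank0 row0 -> HIT
Acc 10: bank0 row2 -> MISS (open row2); precharges=7
Acc 11: bank1 row1 -> HIT
Acc 12: bank1 row1 -> HIT
Acc 13: bank0 row0 -> MISS (open row0); precharges=8

Answer: M M M M M M M M H M H H M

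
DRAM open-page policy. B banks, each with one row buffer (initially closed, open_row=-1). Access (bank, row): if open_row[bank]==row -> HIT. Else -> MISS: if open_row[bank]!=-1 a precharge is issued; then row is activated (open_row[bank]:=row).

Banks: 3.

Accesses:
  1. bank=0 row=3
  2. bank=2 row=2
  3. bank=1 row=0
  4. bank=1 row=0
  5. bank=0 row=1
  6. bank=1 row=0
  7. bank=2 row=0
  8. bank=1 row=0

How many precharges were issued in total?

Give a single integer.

Acc 1: bank0 row3 -> MISS (open row3); precharges=0
Acc 2: bank2 row2 -> MISS (open row2); precharges=0
Acc 3: bank1 row0 -> MISS (open row0); precharges=0
Acc 4: bank1 row0 -> HIT
Acc 5: bank0 row1 -> MISS (open row1); precharges=1
Acc 6: bank1 row0 -> HIT
Acc 7: bank2 row0 -> MISS (open row0); precharges=2
Acc 8: bank1 row0 -> HIT

Answer: 2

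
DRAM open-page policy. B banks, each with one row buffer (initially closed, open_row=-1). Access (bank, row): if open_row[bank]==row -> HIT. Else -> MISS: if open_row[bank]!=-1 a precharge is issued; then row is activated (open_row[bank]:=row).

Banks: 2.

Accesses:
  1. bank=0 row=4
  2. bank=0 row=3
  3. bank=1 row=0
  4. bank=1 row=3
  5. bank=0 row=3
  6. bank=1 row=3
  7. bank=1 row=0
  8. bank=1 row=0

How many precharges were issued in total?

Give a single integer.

Acc 1: bank0 row4 -> MISS (open row4); precharges=0
Acc 2: bank0 row3 -> MISS (open row3); precharges=1
Acc 3: bank1 row0 -> MISS (open row0); precharges=1
Acc 4: bank1 row3 -> MISS (open row3); precharges=2
Acc 5: bank0 row3 -> HIT
Acc 6: bank1 row3 -> HIT
Acc 7: bank1 row0 -> MISS (open row0); precharges=3
Acc 8: bank1 row0 -> HIT

Answer: 3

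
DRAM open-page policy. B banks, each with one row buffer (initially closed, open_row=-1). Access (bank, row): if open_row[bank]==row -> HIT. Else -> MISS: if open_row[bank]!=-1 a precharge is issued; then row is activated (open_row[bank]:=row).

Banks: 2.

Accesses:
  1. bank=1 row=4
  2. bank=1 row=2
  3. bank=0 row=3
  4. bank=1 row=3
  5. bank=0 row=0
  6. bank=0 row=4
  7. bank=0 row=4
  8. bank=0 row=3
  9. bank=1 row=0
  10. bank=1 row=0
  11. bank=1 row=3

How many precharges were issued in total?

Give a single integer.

Answer: 7

Derivation:
Acc 1: bank1 row4 -> MISS (open row4); precharges=0
Acc 2: bank1 row2 -> MISS (open row2); precharges=1
Acc 3: bank0 row3 -> MISS (open row3); precharges=1
Acc 4: bank1 row3 -> MISS (open row3); precharges=2
Acc 5: bank0 row0 -> MISS (open row0); precharges=3
Acc 6: bank0 row4 -> MISS (open row4); precharges=4
Acc 7: bank0 row4 -> HIT
Acc 8: bank0 row3 -> MISS (open row3); precharges=5
Acc 9: bank1 row0 -> MISS (open row0); precharges=6
Acc 10: bank1 row0 -> HIT
Acc 11: bank1 row3 -> MISS (open row3); precharges=7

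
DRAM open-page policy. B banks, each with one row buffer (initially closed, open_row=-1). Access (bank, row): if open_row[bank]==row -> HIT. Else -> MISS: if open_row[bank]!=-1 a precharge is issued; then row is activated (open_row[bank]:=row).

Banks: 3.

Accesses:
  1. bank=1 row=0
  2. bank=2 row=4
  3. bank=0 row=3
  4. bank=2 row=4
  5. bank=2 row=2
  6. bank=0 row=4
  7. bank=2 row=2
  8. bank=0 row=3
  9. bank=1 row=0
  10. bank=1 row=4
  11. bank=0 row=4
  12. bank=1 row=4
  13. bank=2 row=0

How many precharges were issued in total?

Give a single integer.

Acc 1: bank1 row0 -> MISS (open row0); precharges=0
Acc 2: bank2 row4 -> MISS (open row4); precharges=0
Acc 3: bank0 row3 -> MISS (open row3); precharges=0
Acc 4: bank2 row4 -> HIT
Acc 5: bank2 row2 -> MISS (open row2); precharges=1
Acc 6: bank0 row4 -> MISS (open row4); precharges=2
Acc 7: bank2 row2 -> HIT
Acc 8: bank0 row3 -> MISS (open row3); precharges=3
Acc 9: bank1 row0 -> HIT
Acc 10: bank1 row4 -> MISS (open row4); precharges=4
Acc 11: bank0 row4 -> MISS (open row4); precharges=5
Acc 12: bank1 row4 -> HIT
Acc 13: bank2 row0 -> MISS (open row0); precharges=6

Answer: 6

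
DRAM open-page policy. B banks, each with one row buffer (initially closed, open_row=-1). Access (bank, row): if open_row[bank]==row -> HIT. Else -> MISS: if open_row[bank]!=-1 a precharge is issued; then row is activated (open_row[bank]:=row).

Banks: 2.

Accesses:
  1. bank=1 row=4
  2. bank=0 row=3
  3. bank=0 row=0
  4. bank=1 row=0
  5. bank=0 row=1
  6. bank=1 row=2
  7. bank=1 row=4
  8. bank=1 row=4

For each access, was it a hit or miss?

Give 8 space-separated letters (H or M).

Acc 1: bank1 row4 -> MISS (open row4); precharges=0
Acc 2: bank0 row3 -> MISS (open row3); precharges=0
Acc 3: bank0 row0 -> MISS (open row0); precharges=1
Acc 4: bank1 row0 -> MISS (open row0); precharges=2
Acc 5: bank0 row1 -> MISS (open row1); precharges=3
Acc 6: bank1 row2 -> MISS (open row2); precharges=4
Acc 7: bank1 row4 -> MISS (open row4); precharges=5
Acc 8: bank1 row4 -> HIT

Answer: M M M M M M M H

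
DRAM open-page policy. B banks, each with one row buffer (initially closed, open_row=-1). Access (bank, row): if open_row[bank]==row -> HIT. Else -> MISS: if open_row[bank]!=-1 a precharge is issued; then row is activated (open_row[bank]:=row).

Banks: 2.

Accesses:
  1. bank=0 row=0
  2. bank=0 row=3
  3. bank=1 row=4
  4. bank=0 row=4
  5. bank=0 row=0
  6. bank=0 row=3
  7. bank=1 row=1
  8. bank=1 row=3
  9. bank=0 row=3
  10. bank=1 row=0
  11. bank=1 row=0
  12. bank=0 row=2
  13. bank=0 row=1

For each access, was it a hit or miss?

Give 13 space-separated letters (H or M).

Answer: M M M M M M M M H M H M M

Derivation:
Acc 1: bank0 row0 -> MISS (open row0); precharges=0
Acc 2: bank0 row3 -> MISS (open row3); precharges=1
Acc 3: bank1 row4 -> MISS (open row4); precharges=1
Acc 4: bank0 row4 -> MISS (open row4); precharges=2
Acc 5: bank0 row0 -> MISS (open row0); precharges=3
Acc 6: bank0 row3 -> MISS (open row3); precharges=4
Acc 7: bank1 row1 -> MISS (open row1); precharges=5
Acc 8: bank1 row3 -> MISS (open row3); precharges=6
Acc 9: bank0 row3 -> HIT
Acc 10: bank1 row0 -> MISS (open row0); precharges=7
Acc 11: bank1 row0 -> HIT
Acc 12: bank0 row2 -> MISS (open row2); precharges=8
Acc 13: bank0 row1 -> MISS (open row1); precharges=9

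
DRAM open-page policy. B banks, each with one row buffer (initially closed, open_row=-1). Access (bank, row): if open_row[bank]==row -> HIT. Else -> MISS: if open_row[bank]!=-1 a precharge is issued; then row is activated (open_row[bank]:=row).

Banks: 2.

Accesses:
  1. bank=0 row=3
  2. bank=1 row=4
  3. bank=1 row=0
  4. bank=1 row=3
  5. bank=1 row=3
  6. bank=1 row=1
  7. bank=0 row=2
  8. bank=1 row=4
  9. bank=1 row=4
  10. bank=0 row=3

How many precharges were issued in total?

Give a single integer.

Answer: 6

Derivation:
Acc 1: bank0 row3 -> MISS (open row3); precharges=0
Acc 2: bank1 row4 -> MISS (open row4); precharges=0
Acc 3: bank1 row0 -> MISS (open row0); precharges=1
Acc 4: bank1 row3 -> MISS (open row3); precharges=2
Acc 5: bank1 row3 -> HIT
Acc 6: bank1 row1 -> MISS (open row1); precharges=3
Acc 7: bank0 row2 -> MISS (open row2); precharges=4
Acc 8: bank1 row4 -> MISS (open row4); precharges=5
Acc 9: bank1 row4 -> HIT
Acc 10: bank0 row3 -> MISS (open row3); precharges=6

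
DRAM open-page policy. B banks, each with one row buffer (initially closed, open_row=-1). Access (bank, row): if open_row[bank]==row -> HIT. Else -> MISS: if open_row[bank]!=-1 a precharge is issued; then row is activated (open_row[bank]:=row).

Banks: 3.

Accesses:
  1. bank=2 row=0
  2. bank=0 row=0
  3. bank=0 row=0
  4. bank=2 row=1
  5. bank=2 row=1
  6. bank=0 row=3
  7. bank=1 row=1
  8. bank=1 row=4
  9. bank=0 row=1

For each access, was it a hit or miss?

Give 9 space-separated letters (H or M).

Acc 1: bank2 row0 -> MISS (open row0); precharges=0
Acc 2: bank0 row0 -> MISS (open row0); precharges=0
Acc 3: bank0 row0 -> HIT
Acc 4: bank2 row1 -> MISS (open row1); precharges=1
Acc 5: bank2 row1 -> HIT
Acc 6: bank0 row3 -> MISS (open row3); precharges=2
Acc 7: bank1 row1 -> MISS (open row1); precharges=2
Acc 8: bank1 row4 -> MISS (open row4); precharges=3
Acc 9: bank0 row1 -> MISS (open row1); precharges=4

Answer: M M H M H M M M M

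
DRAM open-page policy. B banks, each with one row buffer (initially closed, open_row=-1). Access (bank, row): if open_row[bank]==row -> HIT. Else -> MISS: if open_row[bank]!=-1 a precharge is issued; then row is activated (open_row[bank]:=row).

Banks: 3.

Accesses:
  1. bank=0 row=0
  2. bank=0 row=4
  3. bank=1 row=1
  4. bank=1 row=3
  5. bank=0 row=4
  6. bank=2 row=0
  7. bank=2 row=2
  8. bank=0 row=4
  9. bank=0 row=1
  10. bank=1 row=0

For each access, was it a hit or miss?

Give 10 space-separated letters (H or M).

Acc 1: bank0 row0 -> MISS (open row0); precharges=0
Acc 2: bank0 row4 -> MISS (open row4); precharges=1
Acc 3: bank1 row1 -> MISS (open row1); precharges=1
Acc 4: bank1 row3 -> MISS (open row3); precharges=2
Acc 5: bank0 row4 -> HIT
Acc 6: bank2 row0 -> MISS (open row0); precharges=2
Acc 7: bank2 row2 -> MISS (open row2); precharges=3
Acc 8: bank0 row4 -> HIT
Acc 9: bank0 row1 -> MISS (open row1); precharges=4
Acc 10: bank1 row0 -> MISS (open row0); precharges=5

Answer: M M M M H M M H M M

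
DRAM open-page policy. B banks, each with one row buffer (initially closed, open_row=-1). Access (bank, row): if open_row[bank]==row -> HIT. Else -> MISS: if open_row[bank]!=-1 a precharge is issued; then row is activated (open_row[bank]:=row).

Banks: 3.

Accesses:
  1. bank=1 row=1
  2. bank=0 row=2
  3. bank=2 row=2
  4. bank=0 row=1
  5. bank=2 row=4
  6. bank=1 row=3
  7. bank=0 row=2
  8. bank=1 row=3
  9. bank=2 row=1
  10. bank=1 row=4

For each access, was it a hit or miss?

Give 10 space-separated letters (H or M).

Answer: M M M M M M M H M M

Derivation:
Acc 1: bank1 row1 -> MISS (open row1); precharges=0
Acc 2: bank0 row2 -> MISS (open row2); precharges=0
Acc 3: bank2 row2 -> MISS (open row2); precharges=0
Acc 4: bank0 row1 -> MISS (open row1); precharges=1
Acc 5: bank2 row4 -> MISS (open row4); precharges=2
Acc 6: bank1 row3 -> MISS (open row3); precharges=3
Acc 7: bank0 row2 -> MISS (open row2); precharges=4
Acc 8: bank1 row3 -> HIT
Acc 9: bank2 row1 -> MISS (open row1); precharges=5
Acc 10: bank1 row4 -> MISS (open row4); precharges=6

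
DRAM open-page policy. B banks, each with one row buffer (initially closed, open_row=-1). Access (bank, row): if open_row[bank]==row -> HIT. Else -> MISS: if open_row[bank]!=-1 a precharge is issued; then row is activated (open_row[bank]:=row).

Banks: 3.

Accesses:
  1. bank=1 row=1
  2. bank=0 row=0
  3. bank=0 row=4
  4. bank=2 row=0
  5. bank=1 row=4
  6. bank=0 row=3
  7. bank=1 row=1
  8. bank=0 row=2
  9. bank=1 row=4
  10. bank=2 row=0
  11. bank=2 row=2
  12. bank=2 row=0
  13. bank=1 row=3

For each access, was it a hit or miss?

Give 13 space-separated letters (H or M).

Acc 1: bank1 row1 -> MISS (open row1); precharges=0
Acc 2: bank0 row0 -> MISS (open row0); precharges=0
Acc 3: bank0 row4 -> MISS (open row4); precharges=1
Acc 4: bank2 row0 -> MISS (open row0); precharges=1
Acc 5: bank1 row4 -> MISS (open row4); precharges=2
Acc 6: bank0 row3 -> MISS (open row3); precharges=3
Acc 7: bank1 row1 -> MISS (open row1); precharges=4
Acc 8: bank0 row2 -> MISS (open row2); precharges=5
Acc 9: bank1 row4 -> MISS (open row4); precharges=6
Acc 10: bank2 row0 -> HIT
Acc 11: bank2 row2 -> MISS (open row2); precharges=7
Acc 12: bank2 row0 -> MISS (open row0); precharges=8
Acc 13: bank1 row3 -> MISS (open row3); precharges=9

Answer: M M M M M M M M M H M M M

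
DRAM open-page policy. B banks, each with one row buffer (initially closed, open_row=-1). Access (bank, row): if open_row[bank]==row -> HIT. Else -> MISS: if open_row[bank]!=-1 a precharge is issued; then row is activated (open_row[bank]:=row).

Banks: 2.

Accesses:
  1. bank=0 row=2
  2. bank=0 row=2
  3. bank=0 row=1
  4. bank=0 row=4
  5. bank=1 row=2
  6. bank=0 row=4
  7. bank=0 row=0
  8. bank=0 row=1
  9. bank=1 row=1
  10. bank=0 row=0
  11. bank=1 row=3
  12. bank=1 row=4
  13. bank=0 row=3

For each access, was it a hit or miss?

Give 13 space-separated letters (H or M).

Answer: M H M M M H M M M M M M M

Derivation:
Acc 1: bank0 row2 -> MISS (open row2); precharges=0
Acc 2: bank0 row2 -> HIT
Acc 3: bank0 row1 -> MISS (open row1); precharges=1
Acc 4: bank0 row4 -> MISS (open row4); precharges=2
Acc 5: bank1 row2 -> MISS (open row2); precharges=2
Acc 6: bank0 row4 -> HIT
Acc 7: bank0 row0 -> MISS (open row0); precharges=3
Acc 8: bank0 row1 -> MISS (open row1); precharges=4
Acc 9: bank1 row1 -> MISS (open row1); precharges=5
Acc 10: bank0 row0 -> MISS (open row0); precharges=6
Acc 11: bank1 row3 -> MISS (open row3); precharges=7
Acc 12: bank1 row4 -> MISS (open row4); precharges=8
Acc 13: bank0 row3 -> MISS (open row3); precharges=9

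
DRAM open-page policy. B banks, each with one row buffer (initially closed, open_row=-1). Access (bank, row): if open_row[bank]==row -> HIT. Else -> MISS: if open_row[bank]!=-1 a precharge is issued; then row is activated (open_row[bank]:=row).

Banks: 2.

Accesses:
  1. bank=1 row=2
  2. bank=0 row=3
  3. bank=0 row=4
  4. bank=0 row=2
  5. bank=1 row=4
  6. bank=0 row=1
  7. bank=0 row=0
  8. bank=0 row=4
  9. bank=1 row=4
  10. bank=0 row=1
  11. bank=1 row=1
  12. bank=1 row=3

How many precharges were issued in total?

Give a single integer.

Answer: 9

Derivation:
Acc 1: bank1 row2 -> MISS (open row2); precharges=0
Acc 2: bank0 row3 -> MISS (open row3); precharges=0
Acc 3: bank0 row4 -> MISS (open row4); precharges=1
Acc 4: bank0 row2 -> MISS (open row2); precharges=2
Acc 5: bank1 row4 -> MISS (open row4); precharges=3
Acc 6: bank0 row1 -> MISS (open row1); precharges=4
Acc 7: bank0 row0 -> MISS (open row0); precharges=5
Acc 8: bank0 row4 -> MISS (open row4); precharges=6
Acc 9: bank1 row4 -> HIT
Acc 10: bank0 row1 -> MISS (open row1); precharges=7
Acc 11: bank1 row1 -> MISS (open row1); precharges=8
Acc 12: bank1 row3 -> MISS (open row3); precharges=9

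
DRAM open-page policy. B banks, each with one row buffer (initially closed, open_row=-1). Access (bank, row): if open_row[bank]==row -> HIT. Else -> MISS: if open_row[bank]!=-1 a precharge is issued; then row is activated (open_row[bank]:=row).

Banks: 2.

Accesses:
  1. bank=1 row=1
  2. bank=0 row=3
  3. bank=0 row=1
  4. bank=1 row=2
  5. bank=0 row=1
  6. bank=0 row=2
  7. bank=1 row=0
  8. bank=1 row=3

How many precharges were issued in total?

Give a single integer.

Answer: 5

Derivation:
Acc 1: bank1 row1 -> MISS (open row1); precharges=0
Acc 2: bank0 row3 -> MISS (open row3); precharges=0
Acc 3: bank0 row1 -> MISS (open row1); precharges=1
Acc 4: bank1 row2 -> MISS (open row2); precharges=2
Acc 5: bank0 row1 -> HIT
Acc 6: bank0 row2 -> MISS (open row2); precharges=3
Acc 7: bank1 row0 -> MISS (open row0); precharges=4
Acc 8: bank1 row3 -> MISS (open row3); precharges=5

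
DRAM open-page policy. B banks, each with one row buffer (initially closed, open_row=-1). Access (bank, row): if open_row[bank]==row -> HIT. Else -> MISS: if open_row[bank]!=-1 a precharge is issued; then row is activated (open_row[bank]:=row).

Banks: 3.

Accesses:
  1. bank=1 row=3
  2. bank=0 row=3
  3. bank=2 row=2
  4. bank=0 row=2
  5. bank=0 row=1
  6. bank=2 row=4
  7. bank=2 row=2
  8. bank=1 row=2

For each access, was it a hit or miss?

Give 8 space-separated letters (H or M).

Acc 1: bank1 row3 -> MISS (open row3); precharges=0
Acc 2: bank0 row3 -> MISS (open row3); precharges=0
Acc 3: bank2 row2 -> MISS (open row2); precharges=0
Acc 4: bank0 row2 -> MISS (open row2); precharges=1
Acc 5: bank0 row1 -> MISS (open row1); precharges=2
Acc 6: bank2 row4 -> MISS (open row4); precharges=3
Acc 7: bank2 row2 -> MISS (open row2); precharges=4
Acc 8: bank1 row2 -> MISS (open row2); precharges=5

Answer: M M M M M M M M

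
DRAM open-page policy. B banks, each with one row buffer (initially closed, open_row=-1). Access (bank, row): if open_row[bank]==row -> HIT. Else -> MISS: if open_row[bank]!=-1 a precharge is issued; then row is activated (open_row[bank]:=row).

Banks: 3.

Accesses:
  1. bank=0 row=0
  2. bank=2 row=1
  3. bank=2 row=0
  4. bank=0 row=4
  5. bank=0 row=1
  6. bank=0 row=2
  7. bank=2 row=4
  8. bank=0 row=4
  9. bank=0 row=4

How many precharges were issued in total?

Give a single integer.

Answer: 6

Derivation:
Acc 1: bank0 row0 -> MISS (open row0); precharges=0
Acc 2: bank2 row1 -> MISS (open row1); precharges=0
Acc 3: bank2 row0 -> MISS (open row0); precharges=1
Acc 4: bank0 row4 -> MISS (open row4); precharges=2
Acc 5: bank0 row1 -> MISS (open row1); precharges=3
Acc 6: bank0 row2 -> MISS (open row2); precharges=4
Acc 7: bank2 row4 -> MISS (open row4); precharges=5
Acc 8: bank0 row4 -> MISS (open row4); precharges=6
Acc 9: bank0 row4 -> HIT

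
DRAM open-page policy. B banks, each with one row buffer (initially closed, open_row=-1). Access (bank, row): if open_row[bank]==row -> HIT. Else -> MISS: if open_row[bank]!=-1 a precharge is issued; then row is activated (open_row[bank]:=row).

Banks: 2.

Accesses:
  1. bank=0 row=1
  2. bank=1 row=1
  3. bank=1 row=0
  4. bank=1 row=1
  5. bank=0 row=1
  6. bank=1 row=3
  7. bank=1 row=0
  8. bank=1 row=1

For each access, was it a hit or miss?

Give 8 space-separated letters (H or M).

Acc 1: bank0 row1 -> MISS (open row1); precharges=0
Acc 2: bank1 row1 -> MISS (open row1); precharges=0
Acc 3: bank1 row0 -> MISS (open row0); precharges=1
Acc 4: bank1 row1 -> MISS (open row1); precharges=2
Acc 5: bank0 row1 -> HIT
Acc 6: bank1 row3 -> MISS (open row3); precharges=3
Acc 7: bank1 row0 -> MISS (open row0); precharges=4
Acc 8: bank1 row1 -> MISS (open row1); precharges=5

Answer: M M M M H M M M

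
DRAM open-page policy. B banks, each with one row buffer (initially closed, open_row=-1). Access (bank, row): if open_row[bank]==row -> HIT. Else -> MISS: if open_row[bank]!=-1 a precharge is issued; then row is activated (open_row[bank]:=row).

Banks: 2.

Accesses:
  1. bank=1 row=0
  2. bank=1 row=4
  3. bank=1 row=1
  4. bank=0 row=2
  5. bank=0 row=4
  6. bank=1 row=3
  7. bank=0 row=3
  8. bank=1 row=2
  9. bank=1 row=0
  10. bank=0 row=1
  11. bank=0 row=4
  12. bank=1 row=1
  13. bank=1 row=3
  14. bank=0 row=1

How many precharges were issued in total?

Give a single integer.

Acc 1: bank1 row0 -> MISS (open row0); precharges=0
Acc 2: bank1 row4 -> MISS (open row4); precharges=1
Acc 3: bank1 row1 -> MISS (open row1); precharges=2
Acc 4: bank0 row2 -> MISS (open row2); precharges=2
Acc 5: bank0 row4 -> MISS (open row4); precharges=3
Acc 6: bank1 row3 -> MISS (open row3); precharges=4
Acc 7: bank0 row3 -> MISS (open row3); precharges=5
Acc 8: bank1 row2 -> MISS (open row2); precharges=6
Acc 9: bank1 row0 -> MISS (open row0); precharges=7
Acc 10: bank0 row1 -> MISS (open row1); precharges=8
Acc 11: bank0 row4 -> MISS (open row4); precharges=9
Acc 12: bank1 row1 -> MISS (open row1); precharges=10
Acc 13: bank1 row3 -> MISS (open row3); precharges=11
Acc 14: bank0 row1 -> MISS (open row1); precharges=12

Answer: 12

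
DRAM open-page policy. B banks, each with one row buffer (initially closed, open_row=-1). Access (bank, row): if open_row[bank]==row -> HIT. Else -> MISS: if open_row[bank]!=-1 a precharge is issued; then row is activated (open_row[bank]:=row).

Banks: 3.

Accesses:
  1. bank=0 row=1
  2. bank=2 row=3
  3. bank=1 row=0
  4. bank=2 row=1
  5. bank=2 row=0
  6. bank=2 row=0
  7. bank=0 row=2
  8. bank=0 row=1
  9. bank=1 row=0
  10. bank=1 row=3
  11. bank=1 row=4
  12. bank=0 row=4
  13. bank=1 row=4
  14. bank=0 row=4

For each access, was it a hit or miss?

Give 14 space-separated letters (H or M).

Answer: M M M M M H M M H M M M H H

Derivation:
Acc 1: bank0 row1 -> MISS (open row1); precharges=0
Acc 2: bank2 row3 -> MISS (open row3); precharges=0
Acc 3: bank1 row0 -> MISS (open row0); precharges=0
Acc 4: bank2 row1 -> MISS (open row1); precharges=1
Acc 5: bank2 row0 -> MISS (open row0); precharges=2
Acc 6: bank2 row0 -> HIT
Acc 7: bank0 row2 -> MISS (open row2); precharges=3
Acc 8: bank0 row1 -> MISS (open row1); precharges=4
Acc 9: bank1 row0 -> HIT
Acc 10: bank1 row3 -> MISS (open row3); precharges=5
Acc 11: bank1 row4 -> MISS (open row4); precharges=6
Acc 12: bank0 row4 -> MISS (open row4); precharges=7
Acc 13: bank1 row4 -> HIT
Acc 14: bank0 row4 -> HIT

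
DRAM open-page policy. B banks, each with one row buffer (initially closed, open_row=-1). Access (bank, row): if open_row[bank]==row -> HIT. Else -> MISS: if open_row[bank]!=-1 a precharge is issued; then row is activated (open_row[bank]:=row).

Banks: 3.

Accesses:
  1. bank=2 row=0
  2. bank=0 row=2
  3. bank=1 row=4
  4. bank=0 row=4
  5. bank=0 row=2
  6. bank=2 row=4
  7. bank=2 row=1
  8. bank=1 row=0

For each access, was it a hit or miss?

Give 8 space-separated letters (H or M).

Answer: M M M M M M M M

Derivation:
Acc 1: bank2 row0 -> MISS (open row0); precharges=0
Acc 2: bank0 row2 -> MISS (open row2); precharges=0
Acc 3: bank1 row4 -> MISS (open row4); precharges=0
Acc 4: bank0 row4 -> MISS (open row4); precharges=1
Acc 5: bank0 row2 -> MISS (open row2); precharges=2
Acc 6: bank2 row4 -> MISS (open row4); precharges=3
Acc 7: bank2 row1 -> MISS (open row1); precharges=4
Acc 8: bank1 row0 -> MISS (open row0); precharges=5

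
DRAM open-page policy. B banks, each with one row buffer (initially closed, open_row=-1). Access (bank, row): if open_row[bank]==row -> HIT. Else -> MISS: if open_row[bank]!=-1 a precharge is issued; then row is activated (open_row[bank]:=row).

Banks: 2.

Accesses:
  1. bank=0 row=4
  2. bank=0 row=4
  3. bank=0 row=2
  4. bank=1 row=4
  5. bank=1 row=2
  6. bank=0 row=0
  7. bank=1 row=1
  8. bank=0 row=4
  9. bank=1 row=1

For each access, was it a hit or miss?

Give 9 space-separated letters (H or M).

Answer: M H M M M M M M H

Derivation:
Acc 1: bank0 row4 -> MISS (open row4); precharges=0
Acc 2: bank0 row4 -> HIT
Acc 3: bank0 row2 -> MISS (open row2); precharges=1
Acc 4: bank1 row4 -> MISS (open row4); precharges=1
Acc 5: bank1 row2 -> MISS (open row2); precharges=2
Acc 6: bank0 row0 -> MISS (open row0); precharges=3
Acc 7: bank1 row1 -> MISS (open row1); precharges=4
Acc 8: bank0 row4 -> MISS (open row4); precharges=5
Acc 9: bank1 row1 -> HIT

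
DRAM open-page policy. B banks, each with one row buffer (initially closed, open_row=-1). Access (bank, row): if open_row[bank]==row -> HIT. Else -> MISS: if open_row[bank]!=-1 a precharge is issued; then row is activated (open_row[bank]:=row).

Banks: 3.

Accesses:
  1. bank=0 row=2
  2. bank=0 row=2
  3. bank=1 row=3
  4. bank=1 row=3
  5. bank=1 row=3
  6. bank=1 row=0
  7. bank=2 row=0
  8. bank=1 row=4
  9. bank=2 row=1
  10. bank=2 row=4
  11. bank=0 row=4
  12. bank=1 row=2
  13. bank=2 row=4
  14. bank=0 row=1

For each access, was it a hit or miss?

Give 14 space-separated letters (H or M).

Answer: M H M H H M M M M M M M H M

Derivation:
Acc 1: bank0 row2 -> MISS (open row2); precharges=0
Acc 2: bank0 row2 -> HIT
Acc 3: bank1 row3 -> MISS (open row3); precharges=0
Acc 4: bank1 row3 -> HIT
Acc 5: bank1 row3 -> HIT
Acc 6: bank1 row0 -> MISS (open row0); precharges=1
Acc 7: bank2 row0 -> MISS (open row0); precharges=1
Acc 8: bank1 row4 -> MISS (open row4); precharges=2
Acc 9: bank2 row1 -> MISS (open row1); precharges=3
Acc 10: bank2 row4 -> MISS (open row4); precharges=4
Acc 11: bank0 row4 -> MISS (open row4); precharges=5
Acc 12: bank1 row2 -> MISS (open row2); precharges=6
Acc 13: bank2 row4 -> HIT
Acc 14: bank0 row1 -> MISS (open row1); precharges=7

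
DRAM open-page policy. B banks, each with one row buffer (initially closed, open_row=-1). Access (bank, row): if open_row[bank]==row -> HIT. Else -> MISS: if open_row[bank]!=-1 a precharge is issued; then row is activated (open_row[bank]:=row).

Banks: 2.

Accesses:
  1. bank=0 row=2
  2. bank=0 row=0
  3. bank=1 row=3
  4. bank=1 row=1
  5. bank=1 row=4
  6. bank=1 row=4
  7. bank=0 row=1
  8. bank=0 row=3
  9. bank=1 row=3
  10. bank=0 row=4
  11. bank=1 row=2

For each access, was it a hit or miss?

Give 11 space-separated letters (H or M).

Answer: M M M M M H M M M M M

Derivation:
Acc 1: bank0 row2 -> MISS (open row2); precharges=0
Acc 2: bank0 row0 -> MISS (open row0); precharges=1
Acc 3: bank1 row3 -> MISS (open row3); precharges=1
Acc 4: bank1 row1 -> MISS (open row1); precharges=2
Acc 5: bank1 row4 -> MISS (open row4); precharges=3
Acc 6: bank1 row4 -> HIT
Acc 7: bank0 row1 -> MISS (open row1); precharges=4
Acc 8: bank0 row3 -> MISS (open row3); precharges=5
Acc 9: bank1 row3 -> MISS (open row3); precharges=6
Acc 10: bank0 row4 -> MISS (open row4); precharges=7
Acc 11: bank1 row2 -> MISS (open row2); precharges=8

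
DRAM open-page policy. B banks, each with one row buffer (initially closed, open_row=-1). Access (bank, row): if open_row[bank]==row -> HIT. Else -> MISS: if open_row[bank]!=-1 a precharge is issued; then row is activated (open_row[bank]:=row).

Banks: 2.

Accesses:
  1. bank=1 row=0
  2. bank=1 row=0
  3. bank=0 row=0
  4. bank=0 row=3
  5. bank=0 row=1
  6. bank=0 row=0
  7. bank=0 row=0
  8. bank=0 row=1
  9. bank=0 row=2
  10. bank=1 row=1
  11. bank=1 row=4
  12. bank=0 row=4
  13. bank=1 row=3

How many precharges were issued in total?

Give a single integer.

Answer: 9

Derivation:
Acc 1: bank1 row0 -> MISS (open row0); precharges=0
Acc 2: bank1 row0 -> HIT
Acc 3: bank0 row0 -> MISS (open row0); precharges=0
Acc 4: bank0 row3 -> MISS (open row3); precharges=1
Acc 5: bank0 row1 -> MISS (open row1); precharges=2
Acc 6: bank0 row0 -> MISS (open row0); precharges=3
Acc 7: bank0 row0 -> HIT
Acc 8: bank0 row1 -> MISS (open row1); precharges=4
Acc 9: bank0 row2 -> MISS (open row2); precharges=5
Acc 10: bank1 row1 -> MISS (open row1); precharges=6
Acc 11: bank1 row4 -> MISS (open row4); precharges=7
Acc 12: bank0 row4 -> MISS (open row4); precharges=8
Acc 13: bank1 row3 -> MISS (open row3); precharges=9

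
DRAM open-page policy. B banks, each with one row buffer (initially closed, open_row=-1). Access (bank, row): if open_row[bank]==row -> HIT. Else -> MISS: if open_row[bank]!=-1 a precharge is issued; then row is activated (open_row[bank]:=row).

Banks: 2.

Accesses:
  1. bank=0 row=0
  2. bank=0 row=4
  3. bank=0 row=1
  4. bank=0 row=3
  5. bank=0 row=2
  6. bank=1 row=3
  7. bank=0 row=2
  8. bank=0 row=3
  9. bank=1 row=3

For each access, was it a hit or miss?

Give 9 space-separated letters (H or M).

Acc 1: bank0 row0 -> MISS (open row0); precharges=0
Acc 2: bank0 row4 -> MISS (open row4); precharges=1
Acc 3: bank0 row1 -> MISS (open row1); precharges=2
Acc 4: bank0 row3 -> MISS (open row3); precharges=3
Acc 5: bank0 row2 -> MISS (open row2); precharges=4
Acc 6: bank1 row3 -> MISS (open row3); precharges=4
Acc 7: bank0 row2 -> HIT
Acc 8: bank0 row3 -> MISS (open row3); precharges=5
Acc 9: bank1 row3 -> HIT

Answer: M M M M M M H M H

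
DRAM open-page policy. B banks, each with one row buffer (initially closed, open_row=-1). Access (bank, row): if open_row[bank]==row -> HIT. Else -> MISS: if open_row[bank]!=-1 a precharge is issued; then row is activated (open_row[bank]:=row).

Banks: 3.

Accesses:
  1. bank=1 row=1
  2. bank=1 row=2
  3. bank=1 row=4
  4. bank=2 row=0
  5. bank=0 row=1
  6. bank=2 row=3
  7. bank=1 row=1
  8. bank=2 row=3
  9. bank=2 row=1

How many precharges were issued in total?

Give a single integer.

Answer: 5

Derivation:
Acc 1: bank1 row1 -> MISS (open row1); precharges=0
Acc 2: bank1 row2 -> MISS (open row2); precharges=1
Acc 3: bank1 row4 -> MISS (open row4); precharges=2
Acc 4: bank2 row0 -> MISS (open row0); precharges=2
Acc 5: bank0 row1 -> MISS (open row1); precharges=2
Acc 6: bank2 row3 -> MISS (open row3); precharges=3
Acc 7: bank1 row1 -> MISS (open row1); precharges=4
Acc 8: bank2 row3 -> HIT
Acc 9: bank2 row1 -> MISS (open row1); precharges=5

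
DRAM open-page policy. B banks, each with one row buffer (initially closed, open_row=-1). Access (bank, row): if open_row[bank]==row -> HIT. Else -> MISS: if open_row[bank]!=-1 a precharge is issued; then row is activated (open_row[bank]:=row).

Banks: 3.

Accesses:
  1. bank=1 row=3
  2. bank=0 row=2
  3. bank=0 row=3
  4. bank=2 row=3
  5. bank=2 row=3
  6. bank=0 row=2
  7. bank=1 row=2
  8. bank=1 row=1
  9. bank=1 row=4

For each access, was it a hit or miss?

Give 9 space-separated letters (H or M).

Answer: M M M M H M M M M

Derivation:
Acc 1: bank1 row3 -> MISS (open row3); precharges=0
Acc 2: bank0 row2 -> MISS (open row2); precharges=0
Acc 3: bank0 row3 -> MISS (open row3); precharges=1
Acc 4: bank2 row3 -> MISS (open row3); precharges=1
Acc 5: bank2 row3 -> HIT
Acc 6: bank0 row2 -> MISS (open row2); precharges=2
Acc 7: bank1 row2 -> MISS (open row2); precharges=3
Acc 8: bank1 row1 -> MISS (open row1); precharges=4
Acc 9: bank1 row4 -> MISS (open row4); precharges=5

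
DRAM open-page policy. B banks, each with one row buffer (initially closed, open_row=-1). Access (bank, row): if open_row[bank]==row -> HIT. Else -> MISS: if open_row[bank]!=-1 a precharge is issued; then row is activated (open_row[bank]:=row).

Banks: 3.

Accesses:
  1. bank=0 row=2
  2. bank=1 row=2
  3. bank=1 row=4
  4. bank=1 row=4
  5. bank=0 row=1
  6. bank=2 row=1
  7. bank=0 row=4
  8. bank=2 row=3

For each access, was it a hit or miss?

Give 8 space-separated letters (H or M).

Acc 1: bank0 row2 -> MISS (open row2); precharges=0
Acc 2: bank1 row2 -> MISS (open row2); precharges=0
Acc 3: bank1 row4 -> MISS (open row4); precharges=1
Acc 4: bank1 row4 -> HIT
Acc 5: bank0 row1 -> MISS (open row1); precharges=2
Acc 6: bank2 row1 -> MISS (open row1); precharges=2
Acc 7: bank0 row4 -> MISS (open row4); precharges=3
Acc 8: bank2 row3 -> MISS (open row3); precharges=4

Answer: M M M H M M M M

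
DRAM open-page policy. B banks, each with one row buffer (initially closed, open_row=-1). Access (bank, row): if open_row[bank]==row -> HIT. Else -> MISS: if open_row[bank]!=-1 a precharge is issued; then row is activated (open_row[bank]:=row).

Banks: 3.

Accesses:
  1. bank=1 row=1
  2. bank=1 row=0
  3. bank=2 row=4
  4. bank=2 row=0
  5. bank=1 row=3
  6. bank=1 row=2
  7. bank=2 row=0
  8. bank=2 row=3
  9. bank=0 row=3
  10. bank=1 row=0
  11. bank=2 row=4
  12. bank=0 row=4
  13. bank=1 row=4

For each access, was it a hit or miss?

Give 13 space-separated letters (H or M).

Answer: M M M M M M H M M M M M M

Derivation:
Acc 1: bank1 row1 -> MISS (open row1); precharges=0
Acc 2: bank1 row0 -> MISS (open row0); precharges=1
Acc 3: bank2 row4 -> MISS (open row4); precharges=1
Acc 4: bank2 row0 -> MISS (open row0); precharges=2
Acc 5: bank1 row3 -> MISS (open row3); precharges=3
Acc 6: bank1 row2 -> MISS (open row2); precharges=4
Acc 7: bank2 row0 -> HIT
Acc 8: bank2 row3 -> MISS (open row3); precharges=5
Acc 9: bank0 row3 -> MISS (open row3); precharges=5
Acc 10: bank1 row0 -> MISS (open row0); precharges=6
Acc 11: bank2 row4 -> MISS (open row4); precharges=7
Acc 12: bank0 row4 -> MISS (open row4); precharges=8
Acc 13: bank1 row4 -> MISS (open row4); precharges=9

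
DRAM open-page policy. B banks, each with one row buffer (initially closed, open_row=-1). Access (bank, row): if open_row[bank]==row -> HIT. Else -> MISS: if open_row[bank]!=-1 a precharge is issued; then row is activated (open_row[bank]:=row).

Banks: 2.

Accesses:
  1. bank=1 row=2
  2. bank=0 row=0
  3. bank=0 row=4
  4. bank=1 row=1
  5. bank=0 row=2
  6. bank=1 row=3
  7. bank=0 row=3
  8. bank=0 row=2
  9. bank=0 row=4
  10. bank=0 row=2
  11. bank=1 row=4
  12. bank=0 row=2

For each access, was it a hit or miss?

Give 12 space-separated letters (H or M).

Answer: M M M M M M M M M M M H

Derivation:
Acc 1: bank1 row2 -> MISS (open row2); precharges=0
Acc 2: bank0 row0 -> MISS (open row0); precharges=0
Acc 3: bank0 row4 -> MISS (open row4); precharges=1
Acc 4: bank1 row1 -> MISS (open row1); precharges=2
Acc 5: bank0 row2 -> MISS (open row2); precharges=3
Acc 6: bank1 row3 -> MISS (open row3); precharges=4
Acc 7: bank0 row3 -> MISS (open row3); precharges=5
Acc 8: bank0 row2 -> MISS (open row2); precharges=6
Acc 9: bank0 row4 -> MISS (open row4); precharges=7
Acc 10: bank0 row2 -> MISS (open row2); precharges=8
Acc 11: bank1 row4 -> MISS (open row4); precharges=9
Acc 12: bank0 row2 -> HIT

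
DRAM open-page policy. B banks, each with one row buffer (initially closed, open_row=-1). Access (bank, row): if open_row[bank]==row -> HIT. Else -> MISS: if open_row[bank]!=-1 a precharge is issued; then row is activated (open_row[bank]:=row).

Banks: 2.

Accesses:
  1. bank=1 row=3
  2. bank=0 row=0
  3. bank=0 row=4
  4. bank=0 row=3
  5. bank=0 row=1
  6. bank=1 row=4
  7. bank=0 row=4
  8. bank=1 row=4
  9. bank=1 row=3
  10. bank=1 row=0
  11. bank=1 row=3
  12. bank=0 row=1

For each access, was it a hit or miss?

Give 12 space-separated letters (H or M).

Answer: M M M M M M M H M M M M

Derivation:
Acc 1: bank1 row3 -> MISS (open row3); precharges=0
Acc 2: bank0 row0 -> MISS (open row0); precharges=0
Acc 3: bank0 row4 -> MISS (open row4); precharges=1
Acc 4: bank0 row3 -> MISS (open row3); precharges=2
Acc 5: bank0 row1 -> MISS (open row1); precharges=3
Acc 6: bank1 row4 -> MISS (open row4); precharges=4
Acc 7: bank0 row4 -> MISS (open row4); precharges=5
Acc 8: bank1 row4 -> HIT
Acc 9: bank1 row3 -> MISS (open row3); precharges=6
Acc 10: bank1 row0 -> MISS (open row0); precharges=7
Acc 11: bank1 row3 -> MISS (open row3); precharges=8
Acc 12: bank0 row1 -> MISS (open row1); precharges=9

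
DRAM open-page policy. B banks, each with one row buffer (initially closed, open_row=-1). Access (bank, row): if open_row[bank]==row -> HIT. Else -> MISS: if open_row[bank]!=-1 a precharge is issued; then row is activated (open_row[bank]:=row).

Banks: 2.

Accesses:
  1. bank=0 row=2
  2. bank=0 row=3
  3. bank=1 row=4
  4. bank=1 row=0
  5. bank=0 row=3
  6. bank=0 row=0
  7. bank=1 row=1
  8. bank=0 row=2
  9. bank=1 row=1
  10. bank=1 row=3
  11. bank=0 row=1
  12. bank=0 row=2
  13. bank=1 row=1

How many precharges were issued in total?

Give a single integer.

Acc 1: bank0 row2 -> MISS (open row2); precharges=0
Acc 2: bank0 row3 -> MISS (open row3); precharges=1
Acc 3: bank1 row4 -> MISS (open row4); precharges=1
Acc 4: bank1 row0 -> MISS (open row0); precharges=2
Acc 5: bank0 row3 -> HIT
Acc 6: bank0 row0 -> MISS (open row0); precharges=3
Acc 7: bank1 row1 -> MISS (open row1); precharges=4
Acc 8: bank0 row2 -> MISS (open row2); precharges=5
Acc 9: bank1 row1 -> HIT
Acc 10: bank1 row3 -> MISS (open row3); precharges=6
Acc 11: bank0 row1 -> MISS (open row1); precharges=7
Acc 12: bank0 row2 -> MISS (open row2); precharges=8
Acc 13: bank1 row1 -> MISS (open row1); precharges=9

Answer: 9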